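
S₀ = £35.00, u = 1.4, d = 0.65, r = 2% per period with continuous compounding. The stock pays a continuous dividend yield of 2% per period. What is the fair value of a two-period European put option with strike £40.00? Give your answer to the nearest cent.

£10.79

Per-period risk-free factor R = e^0.02 = 1.0202; dividend-adjusted growth = e^(0.02−0.02) = 1.0000.
Risk-neutral probability p = (1.0000 − 0.65)/(1.4 − 0.65) = 0.3500/0.7500 = 0.4667
Terminal stock prices: S_uu = 68.6, S_ud = 31.85, S_dd = 14.79
Terminal payoffs (K − S): max(-28.6, 0) = 0, max(8.15, 0) = 8.15, max(25.21, 0) = 25.21
Node u (S = 49): V_u = e^(−0.02)·[0.4667·0.0000 + 0.5333·8.1500] = 4.2606
Node d (S = 22.75): V_d = e^(−0.02)·[0.4667·8.1500 + 0.5333·25.2125] = 16.9084
Node 0 (S = 35): V_0 = e^(−0.02)·[0.4667·4.2606 + 0.5333·16.9084] = 10.7882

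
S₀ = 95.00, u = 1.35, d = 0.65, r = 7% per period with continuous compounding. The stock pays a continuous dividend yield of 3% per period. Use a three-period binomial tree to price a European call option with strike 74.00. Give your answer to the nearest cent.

Per-period risk-free factor R = e^0.07 = 1.0725; dividend-adjusted growth = e^(0.07−0.03) = 1.0408.
Risk-neutral probability p = (1.0408 − 0.65)/(1.35 − 0.65) = 0.3908/0.7000 = 0.5583
Terminal stock prices: S_uuu = 233.7, S_uud = 112.5, S_udd = 54.19, S_ddd = 26.09
Terminal payoffs (S − K): max(159.7, 0) = 159.7, max(38.54, 0) = 38.54, max(-19.81, 0) = 0, max(-47.91, 0) = 0
Node uu (S = 173.1): V_uu = e^(−0.07)·[0.5583·159.7356 + 0.4417·38.5394] = 99.0234
Node ud (S = 83.36): V_ud = e^(−0.07)·[0.5583·38.5394 + 0.4417·0.0000] = 20.0619
Node dd (S = 40.14): V_dd = e^(−0.07)·[0.5583·0.0000 + 0.4417·0.0000] = 0.0000
Node u (S = 128.2): V_u = e^(−0.07)·[0.5583·99.0234 + 0.4417·20.0619] = 59.8095
Node d (S = 61.75): V_d = e^(−0.07)·[0.5583·20.0619 + 0.4417·0.0000] = 10.4434
Node 0 (S = 95): V_0 = e^(−0.07)·[0.5583·59.8095 + 0.4417·10.4434] = 35.4352

35.44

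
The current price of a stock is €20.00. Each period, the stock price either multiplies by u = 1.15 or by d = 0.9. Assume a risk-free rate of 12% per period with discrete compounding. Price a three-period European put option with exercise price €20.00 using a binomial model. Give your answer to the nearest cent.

€0.04

Risk-neutral probability p = (1 + 0.12 − 0.9)/(1.15 − 0.9) = 0.2200/0.2500 = 0.8800
Terminal stock prices: S_uuu = 30.42, S_uud = 23.8, S_udd = 18.63, S_ddd = 14.58
Terminal payoffs (K − S): max(-10.42, 0) = 0, max(-3.805, 0) = 0, max(1.37, 0) = 1.37, max(5.42, 0) = 5.42
Node uu (S = 26.45): V_uu = 1/1.12·[0.8800·0.0000 + 0.1200·0.0000] = 0.0000
Node ud (S = 20.7): V_ud = 1/1.12·[0.8800·0.0000 + 0.1200·1.3700] = 0.1468
Node dd (S = 16.2): V_dd = 1/1.12·[0.8800·1.3700 + 0.1200·5.4200] = 1.6571
Node u (S = 23): V_u = 1/1.12·[0.8800·0.0000 + 0.1200·0.1468] = 0.0157
Node d (S = 18): V_d = 1/1.12·[0.8800·0.1468 + 0.1200·1.6571] = 0.2929
Node 0 (S = 20): V_0 = 1/1.12·[0.8800·0.0157 + 0.1200·0.2929] = 0.0437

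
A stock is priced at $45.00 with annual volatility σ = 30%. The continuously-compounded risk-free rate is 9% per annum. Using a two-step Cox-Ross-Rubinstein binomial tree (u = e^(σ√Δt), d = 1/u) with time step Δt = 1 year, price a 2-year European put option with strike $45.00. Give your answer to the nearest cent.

$2.99

CRR parameters: u = e^(σ√Δt) = e^(0.3·√1) = 1.3499, d = 1/u = 0.7408
Per-period rate: rΔt = 0.09·1 = 0.09, so R = e^0.09 = 1.0942
Risk-neutral probability p = (e^0.09 − 0.7408)/(1.3499 − 0.7408) = 0.3534/0.6090 = 0.5802
Terminal stock prices: S_uu = 82, S_ud = 45, S_dd = 24.7
Terminal payoffs (K − S): max(-37, 0) = 0, max(0, 0) = 0, max(20.3, 0) = 20.3
Node u (S = 60.74): V_u = e^(−0.09)·[0.5802·0.0000 + 0.4198·0.0000] = 0.0000
Node d (S = 33.34): V_d = e^(−0.09)·[0.5802·0.0000 + 0.4198·20.3035] = 7.7901
Node 0 (S = 45): V_0 = e^(−0.09)·[0.5802·0.0000 + 0.4198·7.7901] = 2.9889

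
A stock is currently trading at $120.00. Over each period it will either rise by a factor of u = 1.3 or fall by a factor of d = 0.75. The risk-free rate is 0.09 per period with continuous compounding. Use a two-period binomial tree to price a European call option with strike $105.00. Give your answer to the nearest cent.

Risk-neutral probability p = (e^0.09 − 0.75)/(1.3 − 0.75) = 0.3442/0.5500 = 0.6258
Terminal stock prices: S_uu = 202.8, S_ud = 117, S_dd = 67.5
Terminal payoffs (S − K): max(97.8, 0) = 97.8, max(12, 0) = 12, max(-37.5, 0) = 0
Node u (S = 156): V_u = e^(−0.09)·[0.6258·97.8000 + 0.3742·12.0000] = 60.0372
Node d (S = 90): V_d = e^(−0.09)·[0.6258·12.0000 + 0.3742·0.0000] = 6.8629
Node 0 (S = 120): V_0 = e^(−0.09)·[0.6258·60.0372 + 0.3742·6.8629] = 36.6833

$36.68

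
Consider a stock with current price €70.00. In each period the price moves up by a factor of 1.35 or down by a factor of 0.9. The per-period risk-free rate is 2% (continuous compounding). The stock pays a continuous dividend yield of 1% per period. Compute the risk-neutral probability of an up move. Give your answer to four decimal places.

Per-period risk-free factor R = e^0.02 = 1.0202; dividend-adjusted growth = e^(0.02−0.01) = 1.0101.
Risk-neutral probability p = (1.0101 − 0.9)/(1.35 − 0.9) = 0.1101/0.4500 = 0.2446

p = 0.2446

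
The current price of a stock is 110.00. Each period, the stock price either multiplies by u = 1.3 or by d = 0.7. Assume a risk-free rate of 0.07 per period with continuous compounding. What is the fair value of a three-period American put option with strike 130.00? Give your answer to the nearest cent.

Risk-neutral probability p = (e^0.07 − 0.7)/(1.3 − 0.7) = 0.3725/0.6000 = 0.6208
Terminal stock prices: S_uuu = 241.7, S_uud = 130.1, S_udd = 70.07, S_ddd = 37.73
Terminal payoffs (K − S): max(-111.7, 0) = 0, max(-0.13, 0) = 0, max(59.93, 0) = 59.93, max(92.27, 0) = 92.27
Node uu (S = 185.9): continuation = e^(−0.07)·[0.6208·0.0000 + 0.3792·0.0000] = 0.0000; exercise value = 0.0000 ≤ continuation, so V_uu = 0.0000
Node ud (S = 100.1): continuation = e^(−0.07)·[0.6208·0.0000 + 0.3792·59.9300] = 21.1865; exercise value = 29.9000 > continuation, so V_ud = 29.9000 (exercise)
Node dd (S = 53.9): continuation = e^(−0.07)·[0.6208·59.9300 + 0.3792·92.2700] = 67.3112; exercise value = 76.1000 > continuation, so V_dd = 76.1000 (exercise)
Node u (S = 143): continuation = e^(−0.07)·[0.6208·0.0000 + 0.3792·29.9000] = 10.5702; exercise value = 0.0000 ≤ continuation, so V_u = 10.5702
Node d (S = 77): continuation = e^(−0.07)·[0.6208·29.9000 + 0.3792·76.1000] = 44.2112; exercise value = 53.0000 > continuation, so V_d = 53.0000 (exercise)
Node 0 (S = 110): continuation = e^(−0.07)·[0.6208·10.5702 + 0.3792·53.0000] = 24.8554; exercise value = 20.0000 ≤ continuation, so V_0 = 24.8554

24.86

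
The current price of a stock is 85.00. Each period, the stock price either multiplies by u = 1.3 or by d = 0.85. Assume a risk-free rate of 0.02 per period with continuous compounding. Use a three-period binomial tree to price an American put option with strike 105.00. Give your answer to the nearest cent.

Risk-neutral probability p = (e^0.02 − 0.85)/(1.3 − 0.85) = 0.1702/0.4500 = 0.3782
Terminal stock prices: S_uuu = 186.7, S_uud = 122.1, S_udd = 79.84, S_ddd = 52.2
Terminal payoffs (K − S): max(-81.75, 0) = 0, max(-17.1, 0) = 0, max(25.16, 0) = 25.16, max(52.8, 0) = 52.8
Node uu (S = 143.7): continuation = e^(−0.02)·[0.3782·0.0000 + 0.6218·0.0000] = 0.0000; exercise value = 0.0000 ≤ continuation, so V_uu = 0.0000
Node ud (S = 93.92): continuation = e^(−0.02)·[0.3782·0.0000 + 0.6218·25.1638] = 15.3364; exercise value = 11.0750 ≤ continuation, so V_ud = 15.3364
Node dd (S = 61.41): continuation = e^(−0.02)·[0.3782·25.1638 + 0.6218·52.7994] = 41.5084; exercise value = 43.5875 > continuation, so V_dd = 43.5875 (exercise)
Node u (S = 110.5): continuation = e^(−0.02)·[0.3782·0.0000 + 0.6218·15.3364] = 9.3469; exercise value = 0.0000 ≤ continuation, so V_u = 9.3469
Node d (S = 72.25): continuation = e^(−0.02)·[0.3782·15.3364 + 0.6218·43.5875] = 32.2507; exercise value = 32.7500 > continuation, so V_d = 32.7500 (exercise)
Node 0 (S = 85): continuation = e^(−0.02)·[0.3782·9.3469 + 0.6218·32.7500] = 23.4252; exercise value = 20.0000 ≤ continuation, so V_0 = 23.4252

23.43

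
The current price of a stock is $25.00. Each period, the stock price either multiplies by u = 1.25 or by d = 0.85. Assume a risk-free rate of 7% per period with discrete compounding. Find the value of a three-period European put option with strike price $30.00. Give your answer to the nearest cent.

Risk-neutral probability p = (1 + 0.07 − 0.85)/(1.25 − 0.85) = 0.2200/0.4000 = 0.5500
Terminal stock prices: S_uuu = 48.83, S_uud = 33.2, S_udd = 22.58, S_ddd = 15.35
Terminal payoffs (K − S): max(-18.83, 0) = 0, max(-3.203, 0) = 0, max(7.422, 0) = 7.422, max(14.65, 0) = 14.65
Node uu (S = 39.06): V_uu = 1/1.07·[0.5500·0.0000 + 0.4500·0.0000] = 0.0000
Node ud (S = 26.56): V_ud = 1/1.07·[0.5500·0.0000 + 0.4500·7.4219] = 3.1213
Node dd (S = 18.06): V_dd = 1/1.07·[0.5500·7.4219 + 0.4500·14.6469] = 9.9749
Node u (S = 31.25): V_u = 1/1.07·[0.5500·0.0000 + 0.4500·3.1213] = 1.3127
Node d (S = 21.25): V_d = 1/1.07·[0.5500·3.1213 + 0.4500·9.9749] = 5.7995
Node 0 (S = 25): V_0 = 1/1.07·[0.5500·1.3127 + 0.4500·5.7995] = 3.1138

$3.11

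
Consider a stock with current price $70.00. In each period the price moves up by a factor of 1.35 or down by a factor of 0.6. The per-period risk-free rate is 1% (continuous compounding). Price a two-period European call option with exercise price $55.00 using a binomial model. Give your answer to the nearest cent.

Risk-neutral probability p = (e^0.01 − 0.6)/(1.35 − 0.6) = 0.4101/0.7500 = 0.5467
Terminal stock prices: S_uu = 127.6, S_ud = 56.7, S_dd = 25.2
Terminal payoffs (S − K): max(72.58, 0) = 72.58, max(1.7, 0) = 1.7, max(-29.8, 0) = 0
Node u (S = 94.5): V_u = e^(−0.01)·[0.5467·72.5750 + 0.4533·1.7000] = 40.0473
Node d (S = 42): V_d = e^(−0.01)·[0.5467·1.7000 + 0.4533·0.0000] = 0.9202
Node 0 (S = 70): V_0 = e^(−0.01)·[0.5467·40.0473 + 0.4533·0.9202] = 22.0903

$22.09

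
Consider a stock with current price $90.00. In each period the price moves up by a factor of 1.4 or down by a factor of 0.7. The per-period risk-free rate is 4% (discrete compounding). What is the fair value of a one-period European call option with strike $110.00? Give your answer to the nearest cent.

$7.47

Risk-neutral probability p = (1 + 0.04 − 0.7)/(1.4 − 0.7) = 0.3400/0.7000 = 0.4857
Terminal stock prices: S_u = 126, S_d = 63
Terminal payoffs (S − K): max(16, 0) = 16, max(-47, 0) = 0
Node 0 (S = 90): V_0 = 1/1.04·[0.4857·16.0000 + 0.5143·0.0000] = 7.4725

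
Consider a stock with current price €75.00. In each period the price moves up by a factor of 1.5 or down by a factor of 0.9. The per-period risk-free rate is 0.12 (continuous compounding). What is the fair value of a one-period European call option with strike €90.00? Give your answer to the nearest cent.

€7.57

Risk-neutral probability p = (e^0.12 − 0.9)/(1.5 − 0.9) = 0.2275/0.6000 = 0.3792
Terminal stock prices: S_u = 112.5, S_d = 67.5
Terminal payoffs (S − K): max(22.5, 0) = 22.5, max(-22.5, 0) = 0
Node 0 (S = 75): V_0 = e^(−0.12)·[0.3792·22.5000 + 0.6208·0.0000] = 7.5664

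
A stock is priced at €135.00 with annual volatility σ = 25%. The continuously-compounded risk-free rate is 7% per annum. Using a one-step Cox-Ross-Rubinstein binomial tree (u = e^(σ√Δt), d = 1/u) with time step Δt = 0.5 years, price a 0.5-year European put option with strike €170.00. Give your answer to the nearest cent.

CRR parameters: u = e^(σ√Δt) = e^(0.25·√0.5) = 1.1934, d = 1/u = 0.8380
Per-period rate: rΔt = 0.07·0.5 = 0.035, so R = e^0.035 = 1.0356
Risk-neutral probability p = (e^0.035 − 0.8380)/(1.1934 − 0.8380) = 0.1977/0.3554 = 0.5561
Terminal stock prices: S_u = 161.1, S_d = 113.1
Terminal payoffs (K − S): max(8.896, 0) = 8.896, max(56.87, 0) = 56.87
Node 0 (S = 135): V_0 = e^(−0.035)·[0.5561·8.8958 + 0.4439·56.8745] = 29.1529

€29.15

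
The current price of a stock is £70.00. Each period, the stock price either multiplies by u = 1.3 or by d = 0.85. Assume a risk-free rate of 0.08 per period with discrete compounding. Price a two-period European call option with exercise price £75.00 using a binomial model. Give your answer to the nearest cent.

Risk-neutral probability p = (1 + 0.08 − 0.85)/(1.3 − 0.85) = 0.2300/0.4500 = 0.5111
Terminal stock prices: S_uu = 118.3, S_ud = 77.35, S_dd = 50.57
Terminal payoffs (S − K): max(43.3, 0) = 43.3, max(2.35, 0) = 2.35, max(-24.43, 0) = 0
Node u (S = 91): V_u = 1/1.08·[0.5111·43.3000 + 0.4889·2.3500] = 21.5556
Node d (S = 59.5): V_d = 1/1.08·[0.5111·2.3500 + 0.4889·0.0000] = 1.1121
Node 0 (S = 70): V_0 = 1/1.08·[0.5111·21.5556 + 0.4889·1.1121] = 10.7046

£10.70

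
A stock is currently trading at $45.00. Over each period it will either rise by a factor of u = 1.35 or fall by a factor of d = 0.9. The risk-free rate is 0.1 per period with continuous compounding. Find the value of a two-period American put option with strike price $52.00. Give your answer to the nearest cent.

Risk-neutral probability p = (e^0.1 − 0.9)/(1.35 − 0.9) = 0.2052/0.4500 = 0.4559
Terminal stock prices: S_uu = 82.01, S_ud = 54.68, S_dd = 36.45
Terminal payoffs (K − S): max(-30.01, 0) = 0, max(-2.675, 0) = 0, max(15.55, 0) = 15.55
Node u (S = 60.75): continuation = e^(−0.1)·[0.4559·0.0000 + 0.5441·0.0000] = 0.0000; exercise value = 0.0000 ≤ continuation, so V_u = 0.0000
Node d (S = 40.5): continuation = e^(−0.1)·[0.4559·0.0000 + 0.5441·15.5500] = 7.6551; exercise value = 11.5000 > continuation, so V_d = 11.5000 (exercise)
Node 0 (S = 45): continuation = e^(−0.1)·[0.4559·0.0000 + 0.5441·11.5000] = 5.6613; exercise value = 7.0000 > continuation, so V_0 = 7.0000 (exercise)

$7.00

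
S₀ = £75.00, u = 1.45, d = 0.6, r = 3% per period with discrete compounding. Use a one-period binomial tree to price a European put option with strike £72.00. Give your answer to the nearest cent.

£12.95

Risk-neutral probability p = (1 + 0.03 − 0.6)/(1.45 − 0.6) = 0.4300/0.8500 = 0.5059
Terminal stock prices: S_u = 108.8, S_d = 45
Terminal payoffs (K − S): max(-36.75, 0) = 0, max(27, 0) = 27
Node 0 (S = 75): V_0 = 1/1.03·[0.5059·0.0000 + 0.4941·27.0000] = 12.9526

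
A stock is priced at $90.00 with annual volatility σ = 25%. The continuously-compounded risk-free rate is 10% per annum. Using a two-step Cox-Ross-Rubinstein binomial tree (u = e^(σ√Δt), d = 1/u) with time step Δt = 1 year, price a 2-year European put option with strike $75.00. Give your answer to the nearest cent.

CRR parameters: u = e^(σ√Δt) = e^(0.25·√1) = 1.2840, d = 1/u = 0.7788
Per-period rate: rΔt = 0.1·1 = 0.1, so R = e^0.1 = 1.1052
Risk-neutral probability p = (e^0.1 − 0.7788)/(1.2840 − 0.7788) = 0.3264/0.5052 = 0.6460
Terminal stock prices: S_uu = 148.4, S_ud = 90, S_dd = 54.59
Terminal payoffs (K − S): max(-73.38, 0) = 0, max(-15, 0) = 0, max(20.41, 0) = 20.41
Node u (S = 115.6): V_u = e^(−0.1)·[0.6460·0.0000 + 0.3540·0.0000] = 0.0000
Node d (S = 70.09): V_d = e^(−0.1)·[0.6460·0.0000 + 0.3540·20.4122] = 6.5385
Node 0 (S = 90): V_0 = e^(−0.1)·[0.6460·0.0000 + 0.3540·6.5385] = 2.0944

$2.09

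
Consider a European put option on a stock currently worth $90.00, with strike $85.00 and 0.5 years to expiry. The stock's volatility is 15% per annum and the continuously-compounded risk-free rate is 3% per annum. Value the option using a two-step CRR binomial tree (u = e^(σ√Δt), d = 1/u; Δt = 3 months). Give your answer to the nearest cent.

$1.63

CRR parameters: u = e^(σ√Δt) = e^(0.15·√0.25) = 1.0779, d = 1/u = 0.9277
Per-period rate: rΔt = 0.03·0.25 = 0.0075, so R = e^0.0075 = 1.0075
Risk-neutral probability p = (e^0.0075 − 0.9277)/(1.0779 − 0.9277) = 0.0798/0.1501 = 0.5314
Terminal stock prices: S_uu = 104.6, S_ud = 90, S_dd = 77.46
Terminal payoffs (K − S): max(-19.57, 0) = 0, max(-5, 0) = 0, max(7.536, 0) = 7.536
Node u (S = 97.01): V_u = e^(−0.0075)·[0.5314·0.0000 + 0.4686·0.0000] = 0.0000
Node d (S = 83.5): V_d = e^(−0.0075)·[0.5314·0.0000 + 0.4686·7.5363] = 3.5051
Node 0 (S = 90): V_0 = e^(−0.0075)·[0.5314·0.0000 + 0.4686·3.5051] = 1.6302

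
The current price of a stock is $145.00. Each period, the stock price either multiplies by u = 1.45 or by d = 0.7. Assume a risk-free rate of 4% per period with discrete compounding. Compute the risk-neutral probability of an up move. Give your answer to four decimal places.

p = 0.4533

Risk-neutral probability p = (1 + 0.04 − 0.7)/(1.45 − 0.7) = 0.3400/0.7500 = 0.4533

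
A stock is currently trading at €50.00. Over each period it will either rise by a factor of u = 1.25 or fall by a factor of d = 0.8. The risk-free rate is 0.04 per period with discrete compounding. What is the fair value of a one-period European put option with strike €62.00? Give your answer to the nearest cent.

Risk-neutral probability p = (1 + 0.04 − 0.8)/(1.25 − 0.8) = 0.2400/0.4500 = 0.5333
Terminal stock prices: S_u = 62.5, S_d = 40
Terminal payoffs (K − S): max(-0.5, 0) = 0, max(22, 0) = 22
Node 0 (S = 50): V_0 = 1/1.04·[0.5333·0.0000 + 0.4667·22.0000] = 9.8718

€9.87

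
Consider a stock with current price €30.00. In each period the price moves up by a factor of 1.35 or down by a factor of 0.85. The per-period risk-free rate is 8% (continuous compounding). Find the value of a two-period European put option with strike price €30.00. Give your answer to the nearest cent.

€2.02

Risk-neutral probability p = (e^0.08 − 0.85)/(1.35 − 0.85) = 0.2333/0.5000 = 0.4666
Terminal stock prices: S_uu = 54.68, S_ud = 34.42, S_dd = 21.67
Terminal payoffs (K − S): max(-24.68, 0) = 0, max(-4.425, 0) = 0, max(8.325, 0) = 8.325
Node u (S = 40.5): V_u = e^(−0.08)·[0.4666·0.0000 + 0.5334·0.0000] = 0.0000
Node d (S = 25.5): V_d = e^(−0.08)·[0.4666·0.0000 + 0.5334·8.3250] = 4.0993
Node 0 (S = 30): V_0 = e^(−0.08)·[0.4666·0.0000 + 0.5334·4.0993] = 2.0186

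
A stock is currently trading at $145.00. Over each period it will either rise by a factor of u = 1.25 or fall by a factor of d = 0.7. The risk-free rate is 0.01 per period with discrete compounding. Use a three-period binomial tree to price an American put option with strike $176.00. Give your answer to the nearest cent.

Risk-neutral probability p = (1 + 0.01 − 0.7)/(1.25 − 0.7) = 0.3100/0.5500 = 0.5636
Terminal stock prices: S_uuu = 283.2, S_uud = 158.6, S_udd = 88.81, S_ddd = 49.73
Terminal payoffs (K − S): max(-107.2, 0) = 0, max(17.41, 0) = 17.41, max(87.19, 0) = 87.19, max(126.3, 0) = 126.3
Node uu (S = 226.6): continuation = 1/1.01·[0.5636·0.0000 + 0.4364·17.4062] = 7.5203; exercise value = 0.0000 ≤ continuation, so V_uu = 7.5203
Node ud (S = 126.9): continuation = 1/1.01·[0.5636·17.4062 + 0.4364·87.1875] = 47.3824; exercise value = 49.1250 > continuation, so V_ud = 49.1250 (exercise)
Node dd (S = 71.05): continuation = 1/1.01·[0.5636·87.1875 + 0.4364·126.2650] = 103.2074; exercise value = 104.9500 > continuation, so V_dd = 104.9500 (exercise)
Node u (S = 181.2): continuation = 1/1.01·[0.5636·7.5203 + 0.4364·49.1250] = 25.4208; exercise value = 0.0000 ≤ continuation, so V_u = 25.4208
Node d (S = 101.5): continuation = 1/1.01·[0.5636·49.1250 + 0.4364·104.9500] = 72.7574; exercise value = 74.5000 > continuation, so V_d = 74.5000 (exercise)
Node 0 (S = 145): continuation = 1/1.01·[0.5636·25.4208 + 0.4364·74.5000] = 46.3735; exercise value = 31.0000 ≤ continuation, so V_0 = 46.3735

$46.37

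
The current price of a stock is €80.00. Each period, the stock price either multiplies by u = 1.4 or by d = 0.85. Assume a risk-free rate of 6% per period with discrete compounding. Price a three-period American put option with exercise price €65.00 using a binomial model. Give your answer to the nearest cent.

€3.15

Risk-neutral probability p = (1 + 0.06 − 0.85)/(1.4 − 0.85) = 0.2100/0.5500 = 0.3818
Terminal stock prices: S_uuu = 219.5, S_uud = 133.3, S_udd = 80.92, S_ddd = 49.13
Terminal payoffs (K − S): max(-154.5, 0) = 0, max(-68.28, 0) = 0, max(-15.92, 0) = 0, max(15.87, 0) = 15.87
Node uu (S = 156.8): continuation = 1/1.06·[0.3818·0.0000 + 0.6182·0.0000] = 0.0000; exercise value = 0.0000 ≤ continuation, so V_uu = 0.0000
Node ud (S = 95.2): continuation = 1/1.06·[0.3818·0.0000 + 0.6182·0.0000] = 0.0000; exercise value = 0.0000 ≤ continuation, so V_ud = 0.0000
Node dd (S = 57.8): continuation = 1/1.06·[0.3818·0.0000 + 0.6182·15.8700] = 9.2552; exercise value = 7.2000 ≤ continuation, so V_dd = 9.2552
Node u (S = 112): continuation = 1/1.06·[0.3818·0.0000 + 0.6182·0.0000] = 0.0000; exercise value = 0.0000 ≤ continuation, so V_u = 0.0000
Node d (S = 68): continuation = 1/1.06·[0.3818·0.0000 + 0.6182·9.2552] = 5.3976; exercise value = 0.0000 ≤ continuation, so V_d = 5.3976
Node 0 (S = 80): continuation = 1/1.06·[0.3818·0.0000 + 0.6182·5.3976] = 3.1478; exercise value = 0.0000 ≤ continuation, so V_0 = 3.1478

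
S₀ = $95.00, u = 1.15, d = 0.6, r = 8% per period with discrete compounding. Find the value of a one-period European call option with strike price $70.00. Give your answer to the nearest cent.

Risk-neutral probability p = (1 + 0.08 − 0.6)/(1.15 − 0.6) = 0.4800/0.5500 = 0.8727
Terminal stock prices: S_u = 109.2, S_d = 57
Terminal payoffs (S − K): max(39.25, 0) = 39.25, max(-13, 0) = 0
Node 0 (S = 95): V_0 = 1/1.08·[0.8727·39.2500 + 0.1273·0.0000] = 31.7172

$31.72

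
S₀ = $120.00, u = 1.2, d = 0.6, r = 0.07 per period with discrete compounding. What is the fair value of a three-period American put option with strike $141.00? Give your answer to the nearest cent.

Risk-neutral probability p = (1 + 0.07 − 0.6)/(1.2 − 0.6) = 0.4700/0.6000 = 0.7833
Terminal stock prices: S_uuu = 207.4, S_uud = 103.7, S_udd = 51.84, S_ddd = 25.92
Terminal payoffs (K − S): max(-66.36, 0) = 0, max(37.32, 0) = 37.32, max(89.16, 0) = 89.16, max(115.1, 0) = 115.1
Node uu (S = 172.8): continuation = 1/1.07·[0.7833·0.0000 + 0.2167·37.3200] = 7.5570; exercise value = 0.0000 ≤ continuation, so V_uu = 7.5570
Node ud (S = 86.4): continuation = 1/1.07·[0.7833·37.3200 + 0.2167·89.1600] = 45.3757; exercise value = 54.6000 > continuation, so V_ud = 54.6000 (exercise)
Node dd (S = 43.2): continuation = 1/1.07·[0.7833·89.1600 + 0.2167·115.0800] = 88.5757; exercise value = 97.8000 > continuation, so V_dd = 97.8000 (exercise)
Node u (S = 144): continuation = 1/1.07·[0.7833·7.5570 + 0.2167·54.6000] = 16.5885; exercise value = 0.0000 ≤ continuation, so V_u = 16.5885
Node d (S = 72): continuation = 1/1.07·[0.7833·54.6000 + 0.2167·97.8000] = 59.7757; exercise value = 69.0000 > continuation, so V_d = 69.0000 (exercise)
Node 0 (S = 120): continuation = 1/1.07·[0.7833·16.5885 + 0.2167·69.0000] = 26.1162; exercise value = 21.0000 ≤ continuation, so V_0 = 26.1162

$26.12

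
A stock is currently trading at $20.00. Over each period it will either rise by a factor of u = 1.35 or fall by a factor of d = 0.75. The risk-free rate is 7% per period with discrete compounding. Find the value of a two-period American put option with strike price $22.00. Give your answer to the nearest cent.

Risk-neutral probability p = (1 + 0.07 − 0.75)/(1.35 − 0.75) = 0.3200/0.6000 = 0.5333
Terminal stock prices: S_uu = 36.45, S_ud = 20.25, S_dd = 11.25
Terminal payoffs (K − S): max(-14.45, 0) = 0, max(1.75, 0) = 1.75, max(10.75, 0) = 10.75
Node u (S = 27): continuation = 1/1.07·[0.5333·0.0000 + 0.4667·1.7500] = 0.7632; exercise value = 0.0000 ≤ continuation, so V_u = 0.7632
Node d (S = 15): continuation = 1/1.07·[0.5333·1.7500 + 0.4667·10.7500] = 5.5607; exercise value = 7.0000 > continuation, so V_d = 7.0000 (exercise)
Node 0 (S = 20): continuation = 1/1.07·[0.5333·0.7632 + 0.4667·7.0000] = 3.4334; exercise value = 2.0000 ≤ continuation, so V_0 = 3.4334

$3.43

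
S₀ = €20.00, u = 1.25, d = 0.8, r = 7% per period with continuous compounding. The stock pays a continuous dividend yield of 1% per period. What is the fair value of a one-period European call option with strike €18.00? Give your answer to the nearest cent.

€3.80

Per-period risk-free factor R = e^0.07 = 1.0725; dividend-adjusted growth = e^(0.07−0.01) = 1.0618.
Risk-neutral probability p = (1.0618 − 0.8)/(1.25 − 0.8) = 0.2618/0.4500 = 0.5819
Terminal stock prices: S_u = 25, S_d = 16
Terminal payoffs (S − K): max(7, 0) = 7, max(-2, 0) = 0
Node 0 (S = 20): V_0 = e^(−0.07)·[0.5819·7.0000 + 0.4181·0.0000] = 3.7977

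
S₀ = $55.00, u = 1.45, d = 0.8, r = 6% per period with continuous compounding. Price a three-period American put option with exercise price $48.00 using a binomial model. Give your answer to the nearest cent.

$4.05

Risk-neutral probability p = (e^0.06 − 0.8)/(1.45 − 0.8) = 0.2618/0.6500 = 0.4028
Terminal stock prices: S_uuu = 167.7, S_uud = 92.51, S_udd = 51.04, S_ddd = 28.16
Terminal payoffs (K − S): max(-119.7, 0) = 0, max(-44.51, 0) = 0, max(-3.04, 0) = 0, max(19.84, 0) = 19.84
Node uu (S = 115.6): continuation = e^(−0.06)·[0.4028·0.0000 + 0.5972·0.0000] = 0.0000; exercise value = 0.0000 ≤ continuation, so V_uu = 0.0000
Node ud (S = 63.8): continuation = e^(−0.06)·[0.4028·0.0000 + 0.5972·0.0000] = 0.0000; exercise value = 0.0000 ≤ continuation, so V_ud = 0.0000
Node dd (S = 35.2): continuation = e^(−0.06)·[0.4028·0.0000 + 0.5972·19.8400] = 11.1580; exercise value = 12.8000 > continuation, so V_dd = 12.8000 (exercise)
Node u (S = 79.75): continuation = e^(−0.06)·[0.4028·0.0000 + 0.5972·0.0000] = 0.0000; exercise value = 0.0000 ≤ continuation, so V_u = 0.0000
Node d (S = 44): continuation = e^(−0.06)·[0.4028·0.0000 + 0.5972·12.8000] = 7.1987; exercise value = 4.0000 ≤ continuation, so V_d = 7.1987
Node 0 (S = 55): continuation = e^(−0.06)·[0.4028·0.0000 + 0.5972·7.1987] = 4.0485; exercise value = 0.0000 ≤ continuation, so V_0 = 4.0485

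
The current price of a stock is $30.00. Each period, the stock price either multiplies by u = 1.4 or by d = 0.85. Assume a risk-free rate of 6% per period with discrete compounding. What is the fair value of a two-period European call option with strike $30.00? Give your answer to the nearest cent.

Risk-neutral probability p = (1 + 0.06 − 0.85)/(1.4 − 0.85) = 0.2100/0.5500 = 0.3818
Terminal stock prices: S_uu = 58.8, S_ud = 35.7, S_dd = 21.67
Terminal payoffs (S − K): max(28.8, 0) = 28.8, max(5.7, 0) = 5.7, max(-8.325, 0) = 0
Node u (S = 42): V_u = 1/1.06·[0.3818·28.8000 + 0.6182·5.7000] = 13.6981
Node d (S = 25.5): V_d = 1/1.06·[0.3818·5.7000 + 0.6182·0.0000] = 2.0532
Node 0 (S = 30): V_0 = 1/1.06·[0.3818·13.6981 + 0.6182·2.0532] = 6.1315

$6.13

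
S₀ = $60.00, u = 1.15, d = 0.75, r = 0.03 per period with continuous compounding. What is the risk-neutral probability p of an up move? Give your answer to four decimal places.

Risk-neutral probability p = (e^0.03 − 0.75)/(1.15 − 0.75) = 0.2805/0.4000 = 0.7011

p = 0.7011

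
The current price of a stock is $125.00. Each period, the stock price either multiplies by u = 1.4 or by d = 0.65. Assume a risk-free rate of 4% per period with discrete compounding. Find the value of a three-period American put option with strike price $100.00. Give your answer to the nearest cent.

$15.60

Risk-neutral probability p = (1 + 0.04 − 0.65)/(1.4 − 0.65) = 0.3900/0.7500 = 0.5200
Terminal stock prices: S_uuu = 343, S_uud = 159.2, S_udd = 73.94, S_ddd = 34.33
Terminal payoffs (K − S): max(-243, 0) = 0, max(-59.25, 0) = 0, max(26.06, 0) = 26.06, max(65.67, 0) = 65.67
Node uu (S = 245): continuation = 1/1.04·[0.5200·0.0000 + 0.4800·0.0000] = 0.0000; exercise value = 0.0000 ≤ continuation, so V_uu = 0.0000
Node ud (S = 113.8): continuation = 1/1.04·[0.5200·0.0000 + 0.4800·26.0625] = 12.0288; exercise value = 0.0000 ≤ continuation, so V_ud = 12.0288
Node dd (S = 52.81): continuation = 1/1.04·[0.5200·26.0625 + 0.4800·65.6719] = 43.3413; exercise value = 47.1875 > continuation, so V_dd = 47.1875 (exercise)
Node u (S = 175): continuation = 1/1.04·[0.5200·0.0000 + 0.4800·12.0288] = 5.5518; exercise value = 0.0000 ≤ continuation, so V_u = 5.5518
Node d (S = 81.25): continuation = 1/1.04·[0.5200·12.0288 + 0.4800·47.1875] = 27.7933; exercise value = 18.7500 ≤ continuation, so V_d = 27.7933
Node 0 (S = 125): continuation = 1/1.04·[0.5200·5.5518 + 0.4800·27.7933] = 15.6036; exercise value = 0.0000 ≤ continuation, so V_0 = 15.6036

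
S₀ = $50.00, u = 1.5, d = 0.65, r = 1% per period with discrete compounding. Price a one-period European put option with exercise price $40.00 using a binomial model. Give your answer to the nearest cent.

$4.28

Risk-neutral probability p = (1 + 0.01 − 0.65)/(1.5 − 0.65) = 0.3600/0.8500 = 0.4235
Terminal stock prices: S_u = 75, S_d = 32.5
Terminal payoffs (K − S): max(-35, 0) = 0, max(7.5, 0) = 7.5
Node 0 (S = 50): V_0 = 1/1.01·[0.4235·0.0000 + 0.5765·7.5000] = 4.2807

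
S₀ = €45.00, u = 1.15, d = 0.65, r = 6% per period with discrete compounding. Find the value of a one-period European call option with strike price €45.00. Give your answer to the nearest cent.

€5.22

Risk-neutral probability p = (1 + 0.06 − 0.65)/(1.15 − 0.65) = 0.4100/0.5000 = 0.8200
Terminal stock prices: S_u = 51.75, S_d = 29.25
Terminal payoffs (S − K): max(6.75, 0) = 6.75, max(-15.75, 0) = 0
Node 0 (S = 45): V_0 = 1/1.06·[0.8200·6.7500 + 0.1800·0.0000] = 5.2217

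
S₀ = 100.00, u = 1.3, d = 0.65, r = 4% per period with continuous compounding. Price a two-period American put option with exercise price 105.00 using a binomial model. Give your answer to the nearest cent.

Risk-neutral probability p = (e^0.04 − 0.65)/(1.3 − 0.65) = 0.3908/0.6500 = 0.6012
Terminal stock prices: S_uu = 169, S_ud = 84.5, S_dd = 42.25
Terminal payoffs (K − S): max(-64, 0) = 0, max(20.5, 0) = 20.5, max(62.75, 0) = 62.75
Node u (S = 130): continuation = e^(−0.04)·[0.6012·0.0000 + 0.3988·20.5000] = 7.8539; exercise value = 0.0000 ≤ continuation, so V_u = 7.8539
Node d (S = 65): continuation = e^(−0.04)·[0.6012·20.5000 + 0.3988·62.7500] = 35.8829; exercise value = 40.0000 > continuation, so V_d = 40.0000 (exercise)
Node 0 (S = 100): continuation = e^(−0.04)·[0.6012·7.8539 + 0.3988·40.0000] = 19.8617; exercise value = 5.0000 ≤ continuation, so V_0 = 19.8617

19.86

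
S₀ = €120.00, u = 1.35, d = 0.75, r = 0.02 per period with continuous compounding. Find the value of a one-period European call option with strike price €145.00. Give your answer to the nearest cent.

Risk-neutral probability p = (e^0.02 − 0.75)/(1.35 − 0.75) = 0.2702/0.6000 = 0.4503
Terminal stock prices: S_u = 162, S_d = 90
Terminal payoffs (S − K): max(17, 0) = 17, max(-55, 0) = 0
Node 0 (S = 120): V_0 = e^(−0.02)·[0.4503·17.0000 + 0.5497·0.0000] = 7.5041

€7.50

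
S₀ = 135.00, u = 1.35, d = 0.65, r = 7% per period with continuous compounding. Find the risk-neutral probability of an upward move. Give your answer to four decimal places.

p = 0.6036

Risk-neutral probability p = (e^0.07 − 0.65)/(1.35 − 0.65) = 0.4225/0.7000 = 0.6036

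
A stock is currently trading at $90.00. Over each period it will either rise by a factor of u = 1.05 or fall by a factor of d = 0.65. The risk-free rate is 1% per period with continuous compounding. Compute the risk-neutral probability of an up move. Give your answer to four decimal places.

p = 0.9001

Risk-neutral probability p = (e^0.01 − 0.65)/(1.05 − 0.65) = 0.3601/0.4000 = 0.9001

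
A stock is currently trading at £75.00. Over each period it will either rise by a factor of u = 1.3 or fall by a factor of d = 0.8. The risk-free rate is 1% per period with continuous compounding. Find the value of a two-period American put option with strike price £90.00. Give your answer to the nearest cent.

£20.09

Risk-neutral probability p = (e^0.01 − 0.8)/(1.3 − 0.8) = 0.2101/0.5000 = 0.4201
Terminal stock prices: S_uu = 126.8, S_ud = 78, S_dd = 48
Terminal payoffs (K − S): max(-36.75, 0) = 0, max(12, 0) = 12, max(42, 0) = 42
Node u (S = 97.5): continuation = e^(−0.01)·[0.4201·0.0000 + 0.5799·12.0000] = 6.8896; exercise value = 0.0000 ≤ continuation, so V_u = 6.8896
Node d (S = 60): continuation = e^(−0.01)·[0.4201·12.0000 + 0.5799·42.0000] = 29.1045; exercise value = 30.0000 > continuation, so V_d = 30.0000 (exercise)
Node 0 (S = 75): continuation = e^(−0.01)·[0.4201·6.8896 + 0.5799·30.0000] = 20.0894; exercise value = 15.0000 ≤ continuation, so V_0 = 20.0894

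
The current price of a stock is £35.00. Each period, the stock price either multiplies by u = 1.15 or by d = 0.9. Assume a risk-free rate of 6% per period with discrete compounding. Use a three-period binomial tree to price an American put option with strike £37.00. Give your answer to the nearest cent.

Risk-neutral probability p = (1 + 0.06 − 0.9)/(1.15 − 0.9) = 0.1600/0.2500 = 0.6400
Terminal stock prices: S_uuu = 53.23, S_uud = 41.66, S_udd = 32.6, S_ddd = 25.52
Terminal payoffs (K − S): max(-16.23, 0) = 0, max(-4.659, 0) = 0, max(4.398, 0) = 4.398, max(11.48, 0) = 11.48
Node uu (S = 46.29): continuation = 1/1.06·[0.6400·0.0000 + 0.3600·0.0000] = 0.0000; exercise value = 0.0000 ≤ continuation, so V_uu = 0.0000
Node ud (S = 36.23): continuation = 1/1.06·[0.6400·0.0000 + 0.3600·4.3975] = 1.4935; exercise value = 0.7750 ≤ continuation, so V_ud = 1.4935
Node dd (S = 28.35): continuation = 1/1.06·[0.6400·4.3975 + 0.3600·11.4850] = 6.5557; exercise value = 8.6500 > continuation, so V_dd = 8.6500 (exercise)
Node u (S = 40.25): continuation = 1/1.06·[0.6400·0.0000 + 0.3600·1.4935] = 0.5072; exercise value = 0.0000 ≤ continuation, so V_u = 0.5072
Node d (S = 31.5): continuation = 1/1.06·[0.6400·1.4935 + 0.3600·8.6500] = 3.8395; exercise value = 5.5000 > continuation, so V_d = 5.5000 (exercise)
Node 0 (S = 35): continuation = 1/1.06·[0.6400·0.5072 + 0.3600·5.5000] = 2.1742; exercise value = 2.0000 ≤ continuation, so V_0 = 2.1742

£2.17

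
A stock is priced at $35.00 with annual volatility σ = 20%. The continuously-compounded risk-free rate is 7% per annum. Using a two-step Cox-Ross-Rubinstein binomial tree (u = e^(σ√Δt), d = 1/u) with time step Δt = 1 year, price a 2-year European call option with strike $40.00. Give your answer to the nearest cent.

CRR parameters: u = e^(σ√Δt) = e^(0.2·√1) = 1.2214, d = 1/u = 0.8187
Per-period rate: rΔt = 0.07·1 = 0.07, so R = e^0.07 = 1.0725
Risk-neutral probability p = (e^0.07 − 0.8187)/(1.2214 − 0.8187) = 0.2538/0.4027 = 0.6302
Terminal stock prices: S_uu = 52.21, S_ud = 35, S_dd = 23.46
Terminal payoffs (S − K): max(12.21, 0) = 12.21, max(-5, 0) = 0, max(-16.54, 0) = 0
Node u (S = 42.75): V_u = e^(−0.07)·[0.6302·12.2139 + 0.3698·0.0000] = 7.1772
Node d (S = 28.66): V_d = e^(−0.07)·[0.6302·0.0000 + 0.3698·0.0000] = 0.0000
Node 0 (S = 35): V_0 = e^(−0.07)·[0.6302·7.1772 + 0.3698·0.0000] = 4.2175

$4.22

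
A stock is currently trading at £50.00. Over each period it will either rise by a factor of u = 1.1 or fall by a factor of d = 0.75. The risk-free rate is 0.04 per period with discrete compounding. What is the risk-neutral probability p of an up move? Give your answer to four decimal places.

Risk-neutral probability p = (1 + 0.04 − 0.75)/(1.1 − 0.75) = 0.2900/0.3500 = 0.8286

p = 0.8286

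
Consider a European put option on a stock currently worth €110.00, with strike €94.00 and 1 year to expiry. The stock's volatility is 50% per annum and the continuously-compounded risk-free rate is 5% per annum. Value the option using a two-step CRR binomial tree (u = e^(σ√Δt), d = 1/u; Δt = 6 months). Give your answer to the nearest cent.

€11.54

CRR parameters: u = e^(σ√Δt) = e^(0.5·√0.5) = 1.4241, d = 1/u = 0.7022
Per-period rate: rΔt = 0.05·0.5 = 0.025, so R = e^0.025 = 1.0253
Risk-neutral probability p = (e^0.025 − 0.7022)/(1.4241 − 0.7022) = 0.3231/0.7219 = 0.4476
Terminal stock prices: S_uu = 223.1, S_ud = 110, S_dd = 54.24
Terminal payoffs (K − S): max(-129.1, 0) = 0, max(-16, 0) = 0, max(39.76, 0) = 39.76
Node u (S = 156.7): V_u = e^(−0.025)·[0.4476·0.0000 + 0.5524·0.0000] = 0.0000
Node d (S = 77.24): V_d = e^(−0.025)·[0.4476·0.0000 + 0.5524·39.7624] = 21.4230
Node 0 (S = 110): V_0 = e^(−0.025)·[0.4476·0.0000 + 0.5524·21.4230] = 11.5421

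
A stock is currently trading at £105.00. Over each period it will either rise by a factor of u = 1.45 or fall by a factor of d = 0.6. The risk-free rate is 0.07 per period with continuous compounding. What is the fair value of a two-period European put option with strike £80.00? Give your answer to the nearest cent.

Risk-neutral probability p = (e^0.07 − 0.6)/(1.45 − 0.6) = 0.4725/0.8500 = 0.5559
Terminal stock prices: S_uu = 220.8, S_ud = 91.35, S_dd = 37.8
Terminal payoffs (K − S): max(-140.8, 0) = 0, max(-11.35, 0) = 0, max(42.2, 0) = 42.2
Node u (S = 152.2): V_u = e^(−0.07)·[0.5559·0.0000 + 0.4441·0.0000] = 0.0000
Node d (S = 63): V_d = e^(−0.07)·[0.5559·0.0000 + 0.4441·42.2000] = 17.4743
Node 0 (S = 105): V_0 = e^(−0.07)·[0.5559·0.0000 + 0.4441·17.4743] = 7.2358

£7.24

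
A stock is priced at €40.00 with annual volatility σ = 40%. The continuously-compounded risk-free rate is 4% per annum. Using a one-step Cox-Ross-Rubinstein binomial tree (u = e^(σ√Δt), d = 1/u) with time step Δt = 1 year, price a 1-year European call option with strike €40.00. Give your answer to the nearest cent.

€8.52

CRR parameters: u = e^(σ√Δt) = e^(0.4·√1) = 1.4918, d = 1/u = 0.6703
Per-period rate: rΔt = 0.04·1 = 0.04, so R = e^0.04 = 1.0408
Risk-neutral probability p = (e^0.04 − 0.6703)/(1.4918 − 0.6703) = 0.3705/0.8215 = 0.4510
Terminal stock prices: S_u = 59.67, S_d = 26.81
Terminal payoffs (S − K): max(19.67, 0) = 19.67, max(-13.19, 0) = 0
Node 0 (S = 40): V_0 = e^(−0.04)·[0.4510·19.6730 + 0.5490·0.0000] = 8.5244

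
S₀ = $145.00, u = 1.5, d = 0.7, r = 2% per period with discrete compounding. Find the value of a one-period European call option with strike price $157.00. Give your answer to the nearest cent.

Risk-neutral probability p = (1 + 0.02 − 0.7)/(1.5 − 0.7) = 0.3200/0.8000 = 0.4000
Terminal stock prices: S_u = 217.5, S_d = 101.5
Terminal payoffs (S − K): max(60.5, 0) = 60.5, max(-55.5, 0) = 0
Node 0 (S = 145): V_0 = 1/1.02·[0.4000·60.5000 + 0.6000·0.0000] = 23.7255

$23.73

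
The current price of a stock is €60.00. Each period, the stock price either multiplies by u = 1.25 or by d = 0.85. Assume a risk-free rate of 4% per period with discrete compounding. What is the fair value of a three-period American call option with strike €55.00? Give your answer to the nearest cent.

€13.72

Risk-neutral probability p = (1 + 0.04 − 0.85)/(1.25 − 0.85) = 0.1900/0.4000 = 0.4750
Terminal stock prices: S_uuu = 117.2, S_uud = 79.69, S_udd = 54.19, S_ddd = 36.85
Terminal payoffs (S − K): max(62.19, 0) = 62.19, max(24.69, 0) = 24.69, max(-0.8125, 0) = 0, max(-18.15, 0) = 0
Node uu (S = 93.75): continuation = 1/1.04·[0.4750·62.1875 + 0.5250·24.6875] = 40.8654; exercise value = 38.7500 ≤ continuation, so V_uu = 40.8654
Node ud (S = 63.75): continuation = 1/1.04·[0.4750·24.6875 + 0.5250·0.0000] = 11.2755; exercise value = 8.7500 ≤ continuation, so V_ud = 11.2755
Node dd (S = 43.35): continuation = 1/1.04·[0.4750·0.0000 + 0.5250·0.0000] = 0.0000; exercise value = 0.0000 ≤ continuation, so V_dd = 0.0000
Node u (S = 75): continuation = 1/1.04·[0.4750·40.8654 + 0.5250·11.2755] = 24.3565; exercise value = 20.0000 ≤ continuation, so V_u = 24.3565
Node d (S = 51): continuation = 1/1.04·[0.4750·11.2755 + 0.5250·0.0000] = 5.1499; exercise value = 0.0000 ≤ continuation, so V_d = 5.1499
Node 0 (S = 60): continuation = 1/1.04·[0.4750·24.3565 + 0.5250·5.1499] = 13.7240; exercise value = 5.0000 ≤ continuation, so V_0 = 13.7240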